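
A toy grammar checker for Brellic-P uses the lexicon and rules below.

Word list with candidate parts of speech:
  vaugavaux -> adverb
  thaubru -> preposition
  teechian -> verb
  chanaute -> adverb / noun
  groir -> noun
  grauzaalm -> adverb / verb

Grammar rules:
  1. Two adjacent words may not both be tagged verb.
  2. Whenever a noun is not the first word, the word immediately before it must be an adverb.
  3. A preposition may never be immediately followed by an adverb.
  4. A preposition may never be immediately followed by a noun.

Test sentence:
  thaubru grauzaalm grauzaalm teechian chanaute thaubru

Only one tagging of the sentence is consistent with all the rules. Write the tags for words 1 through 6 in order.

Candidates per position — 1:thaubru {preposition}; 2:grauzaalm {adverb,verb}; 3:grauzaalm {adverb,verb}; 4:teechian {verb}; 5:chanaute {adverb,noun}; 6:thaubru {preposition}.
Position 2: adverb is ruled out by rule 3; that leaves verb.
Position 3: verb is ruled out by rule 1; that leaves adverb.
Position 5: noun is ruled out by rule 2; that leaves adverb.
The unique satisfying tagging is: preposition verb adverb verb adverb preposition.
Check: rule 1 holds; rule 2 holds; rule 3 holds; rule 4 holds.

preposition verb adverb verb adverb preposition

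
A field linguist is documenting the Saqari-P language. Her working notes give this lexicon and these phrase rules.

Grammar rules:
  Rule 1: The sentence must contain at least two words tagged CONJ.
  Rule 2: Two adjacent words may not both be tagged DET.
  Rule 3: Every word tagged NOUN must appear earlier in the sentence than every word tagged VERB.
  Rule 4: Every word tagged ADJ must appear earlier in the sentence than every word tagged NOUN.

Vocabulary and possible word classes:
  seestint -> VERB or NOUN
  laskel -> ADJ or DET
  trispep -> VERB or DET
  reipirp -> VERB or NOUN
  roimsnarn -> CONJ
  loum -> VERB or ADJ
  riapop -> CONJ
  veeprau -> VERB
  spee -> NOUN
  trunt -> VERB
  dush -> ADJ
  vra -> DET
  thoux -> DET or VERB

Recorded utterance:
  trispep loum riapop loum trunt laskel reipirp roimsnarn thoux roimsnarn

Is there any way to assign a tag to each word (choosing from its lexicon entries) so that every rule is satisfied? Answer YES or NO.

YES

Candidates per position — 1:trispep {VERB,DET}; 2:loum {VERB,ADJ}; 3:riapop {CONJ}; 4:loum {VERB,ADJ}; 5:trunt {VERB}; 6:laskel {ADJ,DET}; 7:reipirp {VERB,NOUN}; 8:roimsnarn {CONJ}; 9:thoux {DET,VERB}; 10:roimsnarn {CONJ}.
One satisfying assignment: DET VERB CONJ ADJ VERB DET VERB CONJ DET CONJ.
Verifying each rule — rule 1 ✓; rule 2 ✓; rule 3 ✓; rule 4 ✓.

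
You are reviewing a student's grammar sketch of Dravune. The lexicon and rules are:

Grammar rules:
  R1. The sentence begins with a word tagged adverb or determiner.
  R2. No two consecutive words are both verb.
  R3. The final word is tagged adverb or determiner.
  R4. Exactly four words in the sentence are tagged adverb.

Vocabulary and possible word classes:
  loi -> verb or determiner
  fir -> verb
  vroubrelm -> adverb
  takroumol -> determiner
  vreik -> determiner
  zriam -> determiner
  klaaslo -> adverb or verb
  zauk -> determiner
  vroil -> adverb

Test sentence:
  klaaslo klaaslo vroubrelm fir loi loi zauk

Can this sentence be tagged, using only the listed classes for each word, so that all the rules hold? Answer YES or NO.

NO

Candidates per position — 1:klaaslo {adverb,verb}; 2:klaaslo {adverb,verb}; 3:vroubrelm {adverb}; 4:fir {verb}; 5:loi {verb,determiner}; 6:loi {verb,determiner}; 7:zauk {determiner}.
Rule 4 cannot be satisfied by any choice of tags from the lexicon.
So there is no consistent tagging.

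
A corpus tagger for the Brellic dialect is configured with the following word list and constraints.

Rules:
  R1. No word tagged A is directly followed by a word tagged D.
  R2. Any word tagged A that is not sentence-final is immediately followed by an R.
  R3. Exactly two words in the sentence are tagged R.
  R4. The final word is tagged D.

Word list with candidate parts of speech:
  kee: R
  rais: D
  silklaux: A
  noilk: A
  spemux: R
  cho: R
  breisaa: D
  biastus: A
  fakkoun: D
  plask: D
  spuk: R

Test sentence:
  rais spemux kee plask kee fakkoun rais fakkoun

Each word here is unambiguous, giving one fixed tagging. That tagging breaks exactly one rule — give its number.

3

Fixed tagging: D R R D R D D D.
Applying the rules: R1 holds, R2 holds, R3 violated, R4 holds.
Only rule 3 fails.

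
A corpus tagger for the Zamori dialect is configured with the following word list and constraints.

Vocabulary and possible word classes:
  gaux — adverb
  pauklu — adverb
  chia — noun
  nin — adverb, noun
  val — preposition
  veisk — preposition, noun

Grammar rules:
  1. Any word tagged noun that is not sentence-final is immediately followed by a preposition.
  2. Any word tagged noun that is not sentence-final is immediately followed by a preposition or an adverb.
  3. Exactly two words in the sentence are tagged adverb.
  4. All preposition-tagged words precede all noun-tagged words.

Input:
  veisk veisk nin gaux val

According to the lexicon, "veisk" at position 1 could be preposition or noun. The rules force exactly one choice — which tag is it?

preposition

Candidates per position — 1:veisk {preposition,noun}; 2:veisk {preposition,noun}; 3:nin {adverb,noun}; 4:gaux {adverb}; 5:val {preposition}.
Position 1: noun is ruled out by rule 4; that leaves preposition.
Position 2: noun is ruled out by rule 1; that leaves preposition.
Position 3: noun is ruled out by rule 1; that leaves adverb.
That leaves exactly one tagging: preposition preposition adverb adverb preposition.
Verifying each rule — rule 1 satisfied; rule 2 satisfied; rule 3 satisfied; rule 4 satisfied.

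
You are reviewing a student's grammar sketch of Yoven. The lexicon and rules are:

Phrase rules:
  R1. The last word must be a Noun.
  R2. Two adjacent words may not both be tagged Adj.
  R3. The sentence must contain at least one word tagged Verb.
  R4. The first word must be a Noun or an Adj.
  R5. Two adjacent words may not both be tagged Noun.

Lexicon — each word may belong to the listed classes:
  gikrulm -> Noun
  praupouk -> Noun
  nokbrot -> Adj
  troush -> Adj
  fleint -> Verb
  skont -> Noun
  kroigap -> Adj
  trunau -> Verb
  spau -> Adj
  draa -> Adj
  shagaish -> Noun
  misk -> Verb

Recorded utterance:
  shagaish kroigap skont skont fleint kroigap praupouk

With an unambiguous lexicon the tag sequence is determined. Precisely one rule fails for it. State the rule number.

Fixed tagging: Noun Adj Noun Noun Verb Adj Noun.
Checking each rule: R1 ok, R2 ok, R3 ok, R4 ok, R5 fails.
Only rule 5 fails.

5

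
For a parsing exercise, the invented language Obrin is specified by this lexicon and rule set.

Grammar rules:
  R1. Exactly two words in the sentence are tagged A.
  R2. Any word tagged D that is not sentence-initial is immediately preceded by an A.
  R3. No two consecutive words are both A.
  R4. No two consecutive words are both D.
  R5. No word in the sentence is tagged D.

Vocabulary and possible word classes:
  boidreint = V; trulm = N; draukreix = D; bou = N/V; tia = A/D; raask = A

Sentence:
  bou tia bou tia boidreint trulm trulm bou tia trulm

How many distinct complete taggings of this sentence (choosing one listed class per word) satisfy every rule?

Candidates per position — 1:bou {N,V}; 2:tia {A,D}; 3:bou {N,V}; 4:tia {A,D}; 5:boidreint {V}; 6:trulm {N}; 7:trulm {N}; 8:bou {N,V}; 9:tia {A,D}; 10:trulm {N}.
There are 64 candidate sequences in total.
Every candidate sequence violates at least one rule; no consistent tagging exists.
Count = 0.

0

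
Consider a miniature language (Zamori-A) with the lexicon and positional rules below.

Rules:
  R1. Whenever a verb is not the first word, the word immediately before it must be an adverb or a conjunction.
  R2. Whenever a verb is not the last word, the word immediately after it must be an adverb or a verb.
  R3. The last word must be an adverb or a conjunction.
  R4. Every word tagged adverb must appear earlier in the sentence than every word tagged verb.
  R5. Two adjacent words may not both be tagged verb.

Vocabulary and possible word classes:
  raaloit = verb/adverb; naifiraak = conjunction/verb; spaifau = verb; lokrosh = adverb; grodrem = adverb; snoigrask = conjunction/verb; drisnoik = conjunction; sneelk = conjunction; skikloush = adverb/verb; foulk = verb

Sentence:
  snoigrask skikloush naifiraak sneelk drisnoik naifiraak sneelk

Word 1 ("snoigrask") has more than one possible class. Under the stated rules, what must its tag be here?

conjunction

Candidates per position — 1:snoigrask {conjunction,verb}; 2:skikloush {adverb,verb}; 3:naifiraak {conjunction,verb}; 4:sneelk {conjunction}; 5:drisnoik {conjunction}; 6:naifiraak {conjunction,verb}; 7:sneelk {conjunction}.
If word 2 were verb, no tagging could satisfy rule 2; so word 2 is adverb.
If word 3 were verb, no tagging could satisfy rule 2; so word 3 is conjunction.
If word 6 were verb, no tagging could satisfy rule 2; so word 6 is conjunction.
If word 1 were verb, no tagging could satisfy rule 4; so word 1 is conjunction.
The only consistent sequence is: conjunction adverb conjunction conjunction conjunction conjunction conjunction.
Check: rule 1 satisfied; rule 2 satisfied; rule 3 satisfied; rule 4 satisfied; rule 5 satisfied.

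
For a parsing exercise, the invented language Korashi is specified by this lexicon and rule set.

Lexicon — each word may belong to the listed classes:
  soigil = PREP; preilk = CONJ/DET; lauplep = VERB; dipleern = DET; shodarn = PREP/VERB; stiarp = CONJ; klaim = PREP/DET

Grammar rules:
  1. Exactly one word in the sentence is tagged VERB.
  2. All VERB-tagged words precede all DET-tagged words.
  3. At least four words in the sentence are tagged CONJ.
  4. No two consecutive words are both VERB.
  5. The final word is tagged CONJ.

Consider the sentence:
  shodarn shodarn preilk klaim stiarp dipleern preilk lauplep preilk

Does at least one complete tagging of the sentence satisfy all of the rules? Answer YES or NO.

Candidates per position — 1:shodarn {PREP,VERB}; 2:shodarn {PREP,VERB}; 3:preilk {CONJ,DET}; 4:klaim {PREP,DET}; 5:stiarp {CONJ}; 6:dipleern {DET}; 7:preilk {CONJ,DET}; 8:lauplep {VERB}; 9:preilk {CONJ,DET}.
Rule 2 cannot be satisfied by any choice of tags from the lexicon.
So there is no consistent tagging.

NO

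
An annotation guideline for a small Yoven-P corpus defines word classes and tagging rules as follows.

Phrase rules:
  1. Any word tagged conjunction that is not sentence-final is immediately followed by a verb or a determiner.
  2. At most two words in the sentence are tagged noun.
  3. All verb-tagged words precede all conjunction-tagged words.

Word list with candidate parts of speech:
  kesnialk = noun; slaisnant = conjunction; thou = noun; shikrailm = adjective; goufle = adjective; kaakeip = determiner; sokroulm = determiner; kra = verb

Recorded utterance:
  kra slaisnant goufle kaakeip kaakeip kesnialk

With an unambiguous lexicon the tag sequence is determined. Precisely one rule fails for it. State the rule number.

Fixed tagging: verb conjunction adjective determiner determiner noun.
Applying the rules: R1 ✗, R2 ✓, R3 ✓.
Only rule 1 fails.

1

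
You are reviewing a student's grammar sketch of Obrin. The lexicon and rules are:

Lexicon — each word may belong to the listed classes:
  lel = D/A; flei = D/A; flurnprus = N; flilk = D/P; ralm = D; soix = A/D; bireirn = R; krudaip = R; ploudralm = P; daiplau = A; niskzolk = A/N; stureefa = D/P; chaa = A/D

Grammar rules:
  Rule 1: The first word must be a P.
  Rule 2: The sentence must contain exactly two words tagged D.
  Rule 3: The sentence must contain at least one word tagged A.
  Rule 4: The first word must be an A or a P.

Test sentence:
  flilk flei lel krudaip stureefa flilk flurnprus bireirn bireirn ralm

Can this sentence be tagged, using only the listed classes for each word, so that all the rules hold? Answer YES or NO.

YES

Candidates per position — 1:flilk {D,P}; 2:flei {D,A}; 3:lel {D,A}; 4:krudaip {R}; 5:stureefa {D,P}; 6:flilk {D,P}; 7:flurnprus {N}; 8:bireirn {R}; 9:bireirn {R}; 10:ralm {D}.
One satisfying assignment: P A A R P D N R R D.
Check: rule 1 ok; rule 2 ok; rule 3 ok; rule 4 ok.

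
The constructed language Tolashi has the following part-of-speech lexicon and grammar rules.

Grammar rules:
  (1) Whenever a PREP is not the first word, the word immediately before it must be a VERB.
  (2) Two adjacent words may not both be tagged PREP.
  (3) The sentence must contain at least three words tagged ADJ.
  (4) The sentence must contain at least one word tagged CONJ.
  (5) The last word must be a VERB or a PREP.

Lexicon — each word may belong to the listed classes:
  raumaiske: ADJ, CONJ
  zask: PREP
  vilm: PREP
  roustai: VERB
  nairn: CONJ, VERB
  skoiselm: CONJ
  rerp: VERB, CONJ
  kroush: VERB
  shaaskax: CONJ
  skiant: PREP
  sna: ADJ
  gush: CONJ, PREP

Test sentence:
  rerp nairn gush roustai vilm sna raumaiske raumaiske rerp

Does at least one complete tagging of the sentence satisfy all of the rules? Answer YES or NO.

Candidates per position — 1:rerp {VERB,CONJ}; 2:nairn {CONJ,VERB}; 3:gush {CONJ,PREP}; 4:roustai {VERB}; 5:vilm {PREP}; 6:sna {ADJ}; 7:raumaiske {ADJ,CONJ}; 8:raumaiske {ADJ,CONJ}; 9:rerp {VERB,CONJ}.
One satisfying assignment: CONJ VERB PREP VERB PREP ADJ ADJ ADJ VERB.
Check: rule 1 holds; rule 2 holds; rule 3 holds; rule 4 holds; rule 5 holds.

YES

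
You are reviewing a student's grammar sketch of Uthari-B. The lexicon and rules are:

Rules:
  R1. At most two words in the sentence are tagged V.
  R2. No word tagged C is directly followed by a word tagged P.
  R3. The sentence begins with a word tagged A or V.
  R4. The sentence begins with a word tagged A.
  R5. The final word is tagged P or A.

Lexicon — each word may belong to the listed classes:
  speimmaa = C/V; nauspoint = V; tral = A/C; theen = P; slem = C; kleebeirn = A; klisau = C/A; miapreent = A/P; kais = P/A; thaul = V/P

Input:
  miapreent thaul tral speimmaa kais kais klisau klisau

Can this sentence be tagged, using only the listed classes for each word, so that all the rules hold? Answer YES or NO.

Candidates per position — 1:miapreent {A,P}; 2:thaul {V,P}; 3:tral {A,C}; 4:speimmaa {C,V}; 5:kais {P,A}; 6:kais {P,A}; 7:klisau {C,A}; 8:klisau {C,A}.
One satisfying assignment: A P C V P P A A.
Verifying each rule — rule 1 ✓; rule 2 ✓; rule 3 ✓; rule 4 ✓; rule 5 ✓.

YES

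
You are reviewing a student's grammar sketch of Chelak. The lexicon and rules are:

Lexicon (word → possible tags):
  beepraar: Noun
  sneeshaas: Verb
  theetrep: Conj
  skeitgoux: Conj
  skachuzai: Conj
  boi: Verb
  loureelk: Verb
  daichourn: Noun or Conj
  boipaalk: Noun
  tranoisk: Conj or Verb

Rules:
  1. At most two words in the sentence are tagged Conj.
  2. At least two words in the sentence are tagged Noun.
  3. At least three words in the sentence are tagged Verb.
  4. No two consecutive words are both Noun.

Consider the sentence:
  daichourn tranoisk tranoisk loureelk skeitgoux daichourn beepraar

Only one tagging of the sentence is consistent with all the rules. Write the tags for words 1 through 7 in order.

Noun Verb Verb Verb Conj Conj Noun

Candidates per position — 1:daichourn {Noun,Conj}; 2:tranoisk {Conj,Verb}; 3:tranoisk {Conj,Verb}; 4:loureelk {Verb}; 5:skeitgoux {Conj}; 6:daichourn {Noun,Conj}; 7:beepraar {Noun}.
Position 2: tagging it Conj would leave rule 3 unsatisfiable, so it must be Verb.
Position 3: tagging it Conj would leave rule 3 unsatisfiable, so it must be Verb.
Position 6: tagging it Noun would leave rule 4 unsatisfiable, so it must be Conj.
Position 1: tagging it Conj would leave rule 1 unsatisfiable, so it must be Noun.
That leaves exactly one tagging: Noun Verb Verb Verb Conj Conj Noun.
Verifying each rule — rule 1 satisfied; rule 2 satisfied; rule 3 satisfied; rule 4 satisfied.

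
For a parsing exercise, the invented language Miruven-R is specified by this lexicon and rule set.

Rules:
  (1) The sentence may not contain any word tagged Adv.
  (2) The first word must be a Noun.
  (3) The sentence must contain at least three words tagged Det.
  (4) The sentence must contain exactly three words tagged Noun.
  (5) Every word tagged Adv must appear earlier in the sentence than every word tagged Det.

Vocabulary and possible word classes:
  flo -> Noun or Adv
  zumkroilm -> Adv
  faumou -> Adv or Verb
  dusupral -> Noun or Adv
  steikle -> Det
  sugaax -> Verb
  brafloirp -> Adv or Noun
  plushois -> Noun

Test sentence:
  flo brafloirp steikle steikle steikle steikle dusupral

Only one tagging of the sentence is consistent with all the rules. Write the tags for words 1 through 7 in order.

Noun Noun Det Det Det Det Noun

Candidates per position — 1:flo {Noun,Adv}; 2:brafloirp {Adv,Noun}; 3:steikle {Det}; 4:steikle {Det}; 5:steikle {Det}; 6:steikle {Det}; 7:dusupral {Noun,Adv}.
Position 1: tagging it Adv would leave rule 1 unsatisfiable, so it must be Noun.
Position 2: tagging it Adv would leave rule 1 unsatisfiable, so it must be Noun.
Position 7: tagging it Adv would leave rule 1 unsatisfiable, so it must be Noun.
That leaves exactly one tagging: Noun Noun Det Det Det Det Noun.
Checking: rule 1 holds; rule 2 holds; rule 3 holds; rule 4 holds; rule 5 holds.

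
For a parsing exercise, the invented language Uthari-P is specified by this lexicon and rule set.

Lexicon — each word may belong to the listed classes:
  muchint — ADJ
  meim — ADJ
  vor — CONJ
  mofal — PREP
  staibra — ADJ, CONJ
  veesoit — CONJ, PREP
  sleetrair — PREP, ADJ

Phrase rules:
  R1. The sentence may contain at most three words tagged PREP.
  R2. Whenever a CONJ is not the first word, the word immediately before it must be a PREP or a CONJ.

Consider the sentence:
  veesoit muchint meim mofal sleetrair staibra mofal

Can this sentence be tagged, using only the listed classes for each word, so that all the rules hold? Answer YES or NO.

YES

Candidates per position — 1:veesoit {CONJ,PREP}; 2:muchint {ADJ}; 3:meim {ADJ}; 4:mofal {PREP}; 5:sleetrair {PREP,ADJ}; 6:staibra {ADJ,CONJ}; 7:mofal {PREP}.
One satisfying assignment: CONJ ADJ ADJ PREP ADJ ADJ PREP.
Checking: rule 1 ✓; rule 2 ✓.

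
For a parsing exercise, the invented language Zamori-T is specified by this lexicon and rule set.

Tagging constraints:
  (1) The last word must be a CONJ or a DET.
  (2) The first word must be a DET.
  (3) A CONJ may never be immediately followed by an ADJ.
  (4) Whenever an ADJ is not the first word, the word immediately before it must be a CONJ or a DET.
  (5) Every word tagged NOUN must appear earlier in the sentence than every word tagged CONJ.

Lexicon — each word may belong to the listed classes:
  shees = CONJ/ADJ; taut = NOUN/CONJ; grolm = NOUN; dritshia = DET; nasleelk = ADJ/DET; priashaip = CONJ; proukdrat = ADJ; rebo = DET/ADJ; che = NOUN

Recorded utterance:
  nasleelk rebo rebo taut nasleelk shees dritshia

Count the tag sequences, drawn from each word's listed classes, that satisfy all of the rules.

12

Candidates per position — 1:nasleelk {ADJ,DET}; 2:rebo {DET,ADJ}; 3:rebo {DET,ADJ}; 4:taut {NOUN,CONJ}; 5:nasleelk {ADJ,DET}; 6:shees {CONJ,ADJ}; 7:dritshia {DET}.
There are 64 candidate sequences in total.
Checking each against the rules leaves 12 sequences.
Count = 12.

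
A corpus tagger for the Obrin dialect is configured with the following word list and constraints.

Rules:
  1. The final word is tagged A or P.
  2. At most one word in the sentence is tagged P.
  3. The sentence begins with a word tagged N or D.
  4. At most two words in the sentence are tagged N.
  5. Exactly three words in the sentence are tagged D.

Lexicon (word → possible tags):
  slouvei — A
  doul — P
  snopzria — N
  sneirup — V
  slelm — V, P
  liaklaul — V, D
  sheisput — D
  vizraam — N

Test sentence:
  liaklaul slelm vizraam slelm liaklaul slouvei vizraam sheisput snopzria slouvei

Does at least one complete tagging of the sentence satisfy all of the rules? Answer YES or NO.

NO

Candidates per position — 1:liaklaul {V,D}; 2:slelm {V,P}; 3:vizraam {N}; 4:slelm {V,P}; 5:liaklaul {V,D}; 6:slouvei {A}; 7:vizraam {N}; 8:sheisput {D}; 9:snopzria {N}; 10:slouvei {A}.
Rule 4 cannot be satisfied by any choice of tags from the lexicon.
So there is no consistent tagging.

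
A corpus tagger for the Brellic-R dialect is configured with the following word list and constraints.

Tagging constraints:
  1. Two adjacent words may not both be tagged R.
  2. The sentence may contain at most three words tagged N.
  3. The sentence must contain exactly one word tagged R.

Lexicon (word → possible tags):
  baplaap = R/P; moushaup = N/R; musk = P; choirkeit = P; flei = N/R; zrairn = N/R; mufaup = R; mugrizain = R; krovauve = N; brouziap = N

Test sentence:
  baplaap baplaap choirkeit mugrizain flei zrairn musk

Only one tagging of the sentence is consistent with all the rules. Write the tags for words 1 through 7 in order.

Candidates per position — 1:baplaap {R,P}; 2:baplaap {R,P}; 3:choirkeit {P}; 4:mugrizain {R}; 5:flei {N,R}; 6:zrairn {N,R}; 7:musk {P}.
Position 1: tagging it R would leave rule 3 unsatisfiable, so it must be P.
Position 2: tagging it R would leave rule 3 unsatisfiable, so it must be P.
Position 5: tagging it R would leave rule 1 unsatisfiable, so it must be N.
Position 6: tagging it R would leave rule 3 unsatisfiable, so it must be N.
So the tagging must be: P P P R N N P.
Check: rule 1 ok; rule 2 ok; rule 3 ok.

P P P R N N P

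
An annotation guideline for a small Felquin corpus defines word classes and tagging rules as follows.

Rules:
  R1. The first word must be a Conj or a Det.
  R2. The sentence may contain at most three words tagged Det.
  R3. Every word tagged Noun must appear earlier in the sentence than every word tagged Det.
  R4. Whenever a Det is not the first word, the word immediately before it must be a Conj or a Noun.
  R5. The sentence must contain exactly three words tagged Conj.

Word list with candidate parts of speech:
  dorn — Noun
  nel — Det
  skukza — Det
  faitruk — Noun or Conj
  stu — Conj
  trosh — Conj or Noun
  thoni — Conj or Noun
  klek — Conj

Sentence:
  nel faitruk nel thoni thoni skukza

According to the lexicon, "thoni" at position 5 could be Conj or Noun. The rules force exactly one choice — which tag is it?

Conj

Candidates per position — 1:nel {Det}; 2:faitruk {Noun,Conj}; 3:nel {Det}; 4:thoni {Conj,Noun}; 5:thoni {Conj,Noun}; 6:skukza {Det}.
If word 2 were Noun, no tagging could satisfy rule 3; so word 2 is Conj.
If word 4 were Noun, no tagging could satisfy rule 3; so word 4 is Conj.
If word 5 were Noun, no tagging could satisfy rule 3; so word 5 is Conj.
That leaves exactly one tagging: Det Conj Det Conj Conj Det.
Checking: rule 1 ✓; rule 2 ✓; rule 3 ✓; rule 4 ✓; rule 5 ✓.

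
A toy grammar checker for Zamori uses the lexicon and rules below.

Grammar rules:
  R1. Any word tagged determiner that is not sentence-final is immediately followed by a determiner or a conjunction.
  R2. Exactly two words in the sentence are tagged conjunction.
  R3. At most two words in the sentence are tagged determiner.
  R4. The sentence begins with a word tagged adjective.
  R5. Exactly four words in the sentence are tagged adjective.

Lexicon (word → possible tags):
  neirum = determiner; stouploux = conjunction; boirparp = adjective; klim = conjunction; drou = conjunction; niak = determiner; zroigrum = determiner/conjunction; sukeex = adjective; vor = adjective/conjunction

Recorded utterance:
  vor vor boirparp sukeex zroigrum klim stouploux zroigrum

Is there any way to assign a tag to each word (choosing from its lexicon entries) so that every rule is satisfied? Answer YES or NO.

Candidates per position — 1:vor {adjective,conjunction}; 2:vor {adjective,conjunction}; 3:boirparp {adjective}; 4:sukeex {adjective}; 5:zroigrum {determiner,conjunction}; 6:klim {conjunction}; 7:stouploux {conjunction}; 8:zroigrum {determiner,conjunction}.
One satisfying assignment: adjective adjective adjective adjective determiner conjunction conjunction determiner.
Rule-by-rule: rule 1 ok; rule 2 ok; rule 3 ok; rule 4 ok; rule 5 ok.

YES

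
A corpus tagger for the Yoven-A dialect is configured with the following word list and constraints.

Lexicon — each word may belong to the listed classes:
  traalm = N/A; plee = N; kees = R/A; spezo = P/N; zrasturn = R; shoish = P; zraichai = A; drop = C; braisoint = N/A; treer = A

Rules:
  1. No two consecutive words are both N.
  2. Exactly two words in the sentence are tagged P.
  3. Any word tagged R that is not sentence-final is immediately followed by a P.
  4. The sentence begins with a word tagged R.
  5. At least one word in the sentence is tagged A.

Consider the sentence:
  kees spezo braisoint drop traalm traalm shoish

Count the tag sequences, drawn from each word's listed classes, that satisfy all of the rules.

Candidates per position — 1:kees {R,A}; 2:spezo {P,N}; 3:braisoint {N,A}; 4:drop {C}; 5:traalm {N,A}; 6:traalm {N,A}; 7:shoish {P}.
There are 32 candidate sequences in total.
Checking each against the rules leaves 6 sequences.
Count = 6.

6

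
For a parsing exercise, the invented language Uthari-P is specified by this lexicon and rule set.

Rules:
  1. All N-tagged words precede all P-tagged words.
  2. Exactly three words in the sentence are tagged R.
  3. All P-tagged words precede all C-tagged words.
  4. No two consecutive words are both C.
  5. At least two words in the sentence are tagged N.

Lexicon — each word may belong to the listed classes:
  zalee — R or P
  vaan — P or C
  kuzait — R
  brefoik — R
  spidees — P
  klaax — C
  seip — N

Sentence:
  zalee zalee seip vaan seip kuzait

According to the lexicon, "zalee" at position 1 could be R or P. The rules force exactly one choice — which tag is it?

Candidates per position — 1:zalee {R,P}; 2:zalee {R,P}; 3:seip {N}; 4:vaan {P,C}; 5:seip {N}; 6:kuzait {R}.
Position 1: tagging it P would leave rule 1 unsatisfiable, so it must be R.
Position 2: tagging it P would leave rule 1 unsatisfiable, so it must be R.
Position 4: tagging it P would leave rule 1 unsatisfiable, so it must be C.
That leaves exactly one tagging: R R N C N R.
Verifying each rule — rule 1 ok; rule 2 ok; rule 3 ok; rule 4 ok; rule 5 ok.

R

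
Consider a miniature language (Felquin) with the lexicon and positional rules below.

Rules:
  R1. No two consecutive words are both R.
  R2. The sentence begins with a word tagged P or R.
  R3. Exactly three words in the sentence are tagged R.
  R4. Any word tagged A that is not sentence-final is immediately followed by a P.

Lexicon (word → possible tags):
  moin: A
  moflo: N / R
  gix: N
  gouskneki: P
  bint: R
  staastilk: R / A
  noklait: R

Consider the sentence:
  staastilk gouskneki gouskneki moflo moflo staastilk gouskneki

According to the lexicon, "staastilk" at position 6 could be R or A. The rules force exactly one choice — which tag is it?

R

Candidates per position — 1:staastilk {R,A}; 2:gouskneki {P}; 3:gouskneki {P}; 4:moflo {N,R}; 5:moflo {N,R}; 6:staastilk {R,A}; 7:gouskneki {P}.
Word 1 cannot be A — rule 2 would then fail for every completion. It is R.
Position 6: the remaining choice is settled jointly with positions 4, 5 — only R at position 6 is part of a tagging that satisfies every rule.
So the tagging must be: R P P R N R P.
Rule-by-rule: rule 1 ✓; rule 2 ✓; rule 3 ✓; rule 4 ✓.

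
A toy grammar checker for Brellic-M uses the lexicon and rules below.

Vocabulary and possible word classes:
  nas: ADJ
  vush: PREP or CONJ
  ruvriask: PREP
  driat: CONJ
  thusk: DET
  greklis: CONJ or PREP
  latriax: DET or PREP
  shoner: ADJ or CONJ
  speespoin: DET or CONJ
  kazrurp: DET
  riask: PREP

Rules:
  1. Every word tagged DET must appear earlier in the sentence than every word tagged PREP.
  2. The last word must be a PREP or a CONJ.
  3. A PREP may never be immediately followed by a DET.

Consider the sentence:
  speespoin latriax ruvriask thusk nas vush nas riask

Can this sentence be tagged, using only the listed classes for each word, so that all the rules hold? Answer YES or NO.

NO

Candidates per position — 1:speespoin {DET,CONJ}; 2:latriax {DET,PREP}; 3:ruvriask {PREP}; 4:thusk {DET}; 5:nas {ADJ}; 6:vush {PREP,CONJ}; 7:nas {ADJ}; 8:riask {PREP}.
Rule 1 cannot be satisfied by any choice of tags from the lexicon.
So there is no consistent tagging.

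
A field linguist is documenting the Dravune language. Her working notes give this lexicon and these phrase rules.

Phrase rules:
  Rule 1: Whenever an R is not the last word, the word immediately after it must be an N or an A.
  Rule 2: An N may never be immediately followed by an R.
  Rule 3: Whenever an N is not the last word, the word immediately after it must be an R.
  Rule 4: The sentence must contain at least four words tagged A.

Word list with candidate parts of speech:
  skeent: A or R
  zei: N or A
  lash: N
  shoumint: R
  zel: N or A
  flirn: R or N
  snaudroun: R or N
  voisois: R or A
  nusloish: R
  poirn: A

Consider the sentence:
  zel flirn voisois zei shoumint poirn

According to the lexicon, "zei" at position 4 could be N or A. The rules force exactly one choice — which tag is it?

A

Candidates per position — 1:zel {N,A}; 2:flirn {R,N}; 3:voisois {R,A}; 4:zei {N,A}; 5:shoumint {R}; 6:poirn {A}.
Position 1: N is ruled out by rule 4; that leaves A.
Position 3: R is ruled out by rule 4; that leaves A.
Position 4: N is ruled out by rule 2; that leaves A.
Position 2: N is ruled out by rule 3; that leaves R.
The only consistent sequence is: A R A A R A.
Rule-by-rule: rule 1 satisfied; rule 2 satisfied; rule 3 satisfied; rule 4 satisfied.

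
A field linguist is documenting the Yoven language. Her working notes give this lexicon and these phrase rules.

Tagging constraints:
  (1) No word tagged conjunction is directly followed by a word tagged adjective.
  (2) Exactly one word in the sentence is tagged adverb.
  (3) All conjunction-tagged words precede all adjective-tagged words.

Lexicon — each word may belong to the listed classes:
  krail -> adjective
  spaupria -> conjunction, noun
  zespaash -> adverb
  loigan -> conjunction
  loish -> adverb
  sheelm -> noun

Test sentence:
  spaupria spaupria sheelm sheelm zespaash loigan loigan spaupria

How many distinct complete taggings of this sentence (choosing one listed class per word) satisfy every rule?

8

Candidates per position — 1:spaupria {conjunction,noun}; 2:spaupria {conjunction,noun}; 3:sheelm {noun}; 4:sheelm {noun}; 5:zespaash {adverb}; 6:loigan {conjunction}; 7:loigan {conjunction}; 8:spaupria {conjunction,noun}.
There are 8 candidate sequences in total.
Checking each against the rules leaves 8 sequences.
Count = 8.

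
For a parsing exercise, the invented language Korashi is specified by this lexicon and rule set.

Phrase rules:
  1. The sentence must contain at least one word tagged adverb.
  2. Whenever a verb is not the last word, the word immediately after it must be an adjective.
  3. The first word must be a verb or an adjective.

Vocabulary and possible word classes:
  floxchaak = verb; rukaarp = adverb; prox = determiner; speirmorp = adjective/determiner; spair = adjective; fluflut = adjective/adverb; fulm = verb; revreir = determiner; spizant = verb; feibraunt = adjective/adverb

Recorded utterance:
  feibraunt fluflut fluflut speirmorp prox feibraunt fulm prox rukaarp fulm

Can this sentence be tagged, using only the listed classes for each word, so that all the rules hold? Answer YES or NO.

Candidates per position — 1:feibraunt {adjective,adverb}; 2:fluflut {adjective,adverb}; 3:fluflut {adjective,adverb}; 4:speirmorp {adjective,determiner}; 5:prox {determiner}; 6:feibraunt {adjective,adverb}; 7:fulm {verb}; 8:prox {determiner}; 9:rukaarp {adverb}; 10:fulm {verb}.
Rule 2 cannot be satisfied by any choice of tags from the lexicon.
So there is no consistent tagging.

NO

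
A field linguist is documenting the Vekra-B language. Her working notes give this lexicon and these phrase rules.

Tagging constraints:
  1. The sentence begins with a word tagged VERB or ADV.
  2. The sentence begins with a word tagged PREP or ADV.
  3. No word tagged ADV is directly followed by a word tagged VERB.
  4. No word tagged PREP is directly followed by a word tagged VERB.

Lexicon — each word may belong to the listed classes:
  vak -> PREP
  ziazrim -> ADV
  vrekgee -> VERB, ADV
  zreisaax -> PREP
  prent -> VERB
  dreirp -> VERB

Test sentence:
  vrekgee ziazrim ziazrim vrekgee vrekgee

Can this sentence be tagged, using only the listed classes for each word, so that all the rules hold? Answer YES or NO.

YES

Candidates per position — 1:vrekgee {VERB,ADV}; 2:ziazrim {ADV}; 3:ziazrim {ADV}; 4:vrekgee {VERB,ADV}; 5:vrekgee {VERB,ADV}.
One satisfying assignment: ADV ADV ADV ADV ADV.
Verifying each rule — rule 1 holds; rule 2 holds; rule 3 holds; rule 4 holds.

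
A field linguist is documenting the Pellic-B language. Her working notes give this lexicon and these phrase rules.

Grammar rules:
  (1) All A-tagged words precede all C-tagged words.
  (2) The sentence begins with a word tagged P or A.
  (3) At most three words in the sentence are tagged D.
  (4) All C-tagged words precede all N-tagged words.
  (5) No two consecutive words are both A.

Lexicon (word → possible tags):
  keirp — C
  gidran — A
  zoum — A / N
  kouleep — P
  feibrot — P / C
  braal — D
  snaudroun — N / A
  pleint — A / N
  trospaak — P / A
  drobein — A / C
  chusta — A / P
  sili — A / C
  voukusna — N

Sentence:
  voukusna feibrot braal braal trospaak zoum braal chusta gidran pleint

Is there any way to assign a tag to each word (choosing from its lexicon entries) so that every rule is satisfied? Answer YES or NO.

NO

Candidates per position — 1:voukusna {N}; 2:feibrot {P,C}; 3:braal {D}; 4:braal {D}; 5:trospaak {P,A}; 6:zoum {A,N}; 7:braal {D}; 8:chusta {A,P}; 9:gidran {A}; 10:pleint {A,N}.
Rule 2 cannot be satisfied by any choice of tags from the lexicon.
So there is no consistent tagging.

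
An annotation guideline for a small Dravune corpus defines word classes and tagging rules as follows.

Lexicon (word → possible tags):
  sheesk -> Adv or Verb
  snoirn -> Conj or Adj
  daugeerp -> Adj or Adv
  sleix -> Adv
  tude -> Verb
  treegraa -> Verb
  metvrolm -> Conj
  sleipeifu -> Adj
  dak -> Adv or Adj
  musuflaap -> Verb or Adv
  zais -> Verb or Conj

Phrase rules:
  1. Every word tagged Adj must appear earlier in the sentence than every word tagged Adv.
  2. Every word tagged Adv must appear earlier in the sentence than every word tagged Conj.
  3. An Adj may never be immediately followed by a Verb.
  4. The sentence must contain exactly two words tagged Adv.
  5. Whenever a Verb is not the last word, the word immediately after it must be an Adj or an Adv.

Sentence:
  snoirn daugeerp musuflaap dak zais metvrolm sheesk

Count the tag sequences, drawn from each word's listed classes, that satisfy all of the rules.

Candidates per position — 1:snoirn {Conj,Adj}; 2:daugeerp {Adj,Adv}; 3:musuflaap {Verb,Adv}; 4:dak {Adv,Adj}; 5:zais {Verb,Conj}; 6:metvrolm {Conj}; 7:sheesk {Adv,Verb}.
There are 64 candidate sequences in total.
The sequences that satisfy every rule: Adj Adj Adv Adv Conj Conj Verb; Adj Adv Verb Adv Conj Conj Verb.
Count = 2.

2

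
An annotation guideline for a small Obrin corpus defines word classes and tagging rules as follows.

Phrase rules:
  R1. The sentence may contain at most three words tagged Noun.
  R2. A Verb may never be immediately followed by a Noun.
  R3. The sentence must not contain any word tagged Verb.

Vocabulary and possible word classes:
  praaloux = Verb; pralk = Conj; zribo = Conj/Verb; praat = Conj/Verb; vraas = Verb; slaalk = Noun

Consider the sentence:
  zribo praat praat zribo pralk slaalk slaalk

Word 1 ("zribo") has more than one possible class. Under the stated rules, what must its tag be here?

Conj

Candidates per position — 1:zribo {Conj,Verb}; 2:praat {Conj,Verb}; 3:praat {Conj,Verb}; 4:zribo {Conj,Verb}; 5:pralk {Conj}; 6:slaalk {Noun}; 7:slaalk {Noun}.
Position 1: Verb is ruled out by rule 3; that leaves Conj.
Position 2: Verb is ruled out by rule 3; that leaves Conj.
Position 3: Verb is ruled out by rule 3; that leaves Conj.
Position 4: Verb is ruled out by rule 3; that leaves Conj.
That leaves exactly one tagging: Conj Conj Conj Conj Conj Noun Noun.
Check: rule 1 holds; rule 2 holds; rule 3 holds.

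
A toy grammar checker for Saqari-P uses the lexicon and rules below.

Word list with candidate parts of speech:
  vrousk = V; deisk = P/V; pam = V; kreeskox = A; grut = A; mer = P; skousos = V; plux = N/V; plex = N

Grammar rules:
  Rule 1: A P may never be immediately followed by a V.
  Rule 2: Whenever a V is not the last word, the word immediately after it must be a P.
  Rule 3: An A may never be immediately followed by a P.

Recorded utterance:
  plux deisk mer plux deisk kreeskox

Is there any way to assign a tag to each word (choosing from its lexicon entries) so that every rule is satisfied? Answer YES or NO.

Candidates per position — 1:plux {N,V}; 2:deisk {P,V}; 3:mer {P}; 4:plux {N,V}; 5:deisk {P,V}; 6:kreeskox {A}.
One satisfying assignment: N P P N P A.
Check: rule 1 satisfied; rule 2 satisfied; rule 3 satisfied.

YES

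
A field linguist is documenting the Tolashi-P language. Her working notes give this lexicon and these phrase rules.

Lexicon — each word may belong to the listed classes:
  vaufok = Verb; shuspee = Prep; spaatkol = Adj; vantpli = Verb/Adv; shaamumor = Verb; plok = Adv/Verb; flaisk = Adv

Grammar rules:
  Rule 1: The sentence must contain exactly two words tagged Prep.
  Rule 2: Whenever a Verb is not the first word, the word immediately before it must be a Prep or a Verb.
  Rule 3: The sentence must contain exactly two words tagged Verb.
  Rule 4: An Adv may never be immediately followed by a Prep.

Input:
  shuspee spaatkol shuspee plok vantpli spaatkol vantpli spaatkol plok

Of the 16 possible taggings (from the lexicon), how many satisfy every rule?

1

Candidates per position — 1:shuspee {Prep}; 2:spaatkol {Adj}; 3:shuspee {Prep}; 4:plok {Adv,Verb}; 5:vantpli {Verb,Adv}; 6:spaatkol {Adj}; 7:vantpli {Verb,Adv}; 8:spaatkol {Adj}; 9:plok {Adv,Verb}.
There are 16 candidate sequences in total.
The sequences that satisfy every rule: Prep Adj Prep Verb Verb Adj Adv Adj Adv.
Count = 1.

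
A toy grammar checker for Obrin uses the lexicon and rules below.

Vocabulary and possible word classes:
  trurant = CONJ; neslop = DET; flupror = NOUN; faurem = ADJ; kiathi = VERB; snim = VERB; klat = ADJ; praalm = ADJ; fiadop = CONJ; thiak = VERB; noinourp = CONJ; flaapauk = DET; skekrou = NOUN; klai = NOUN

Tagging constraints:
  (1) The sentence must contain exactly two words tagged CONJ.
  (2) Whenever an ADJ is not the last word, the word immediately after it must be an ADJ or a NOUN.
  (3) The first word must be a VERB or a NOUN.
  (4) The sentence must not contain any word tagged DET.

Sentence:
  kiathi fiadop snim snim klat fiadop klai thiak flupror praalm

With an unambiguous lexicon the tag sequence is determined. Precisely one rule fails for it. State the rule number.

2

Fixed tagging: VERB CONJ VERB VERB ADJ CONJ NOUN VERB NOUN ADJ.
Checking each rule: R1 ✓, R2 ✗, R3 ✓, R4 ✓.
Only rule 2 fails.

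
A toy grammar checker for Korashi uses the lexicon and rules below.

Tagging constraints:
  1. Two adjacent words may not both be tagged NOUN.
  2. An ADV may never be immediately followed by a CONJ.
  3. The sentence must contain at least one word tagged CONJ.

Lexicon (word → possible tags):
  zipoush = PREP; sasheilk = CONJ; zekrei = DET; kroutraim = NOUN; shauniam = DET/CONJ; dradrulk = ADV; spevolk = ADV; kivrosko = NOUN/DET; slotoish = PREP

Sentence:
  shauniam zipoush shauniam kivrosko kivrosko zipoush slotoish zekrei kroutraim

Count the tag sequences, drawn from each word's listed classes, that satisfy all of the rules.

Candidates per position — 1:shauniam {DET,CONJ}; 2:zipoush {PREP}; 3:shauniam {DET,CONJ}; 4:kivrosko {NOUN,DET}; 5:kivrosko {NOUN,DET}; 6:zipoush {PREP}; 7:slotoish {PREP}; 8:zekrei {DET}; 9:kroutraim {NOUN}.
There are 16 candidate sequences in total.
Checking each against the rules leaves 9 sequences.
Count = 9.

9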